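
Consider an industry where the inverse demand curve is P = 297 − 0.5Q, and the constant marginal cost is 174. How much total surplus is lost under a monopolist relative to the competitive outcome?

DWL = 3782.25

Under competition P = MC = 174, so Q = (297 − 174)/0.5 = 246.
Monopoly sets MR = MC: 297 − Q = 174 ⇒ Q = 123, P = 297 − 0.5·123 = 235.5.
DWL is the triangle between Q = 123 and Q = 246: ½·(246 − 123)·(235.5 − 174) = 3782.25.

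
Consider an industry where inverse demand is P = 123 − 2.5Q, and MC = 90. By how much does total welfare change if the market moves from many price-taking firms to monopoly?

Under competition P = MC = 90, so Q = (123 − 90)/2.5 = 13.2.
CS = ½·(123 − 90)·13.2 = 217.8; PS = (90 − 90)·13.2 = 0; TS = 217.8.
A monopolist chooses Q where MR = MC. MR = 123 − 5Q; setting this equal to 90 gives Q = 6.6 and P = 106.5.
CS = ½·(123 − 106.5)·6.6 = 54.45; PS = (106.5 − 90)·6.6 = 108.9; TS = 163.35.
Change in total welfare: 163.35 − 217.8 = −54.45.

Total welfare falls by 54.45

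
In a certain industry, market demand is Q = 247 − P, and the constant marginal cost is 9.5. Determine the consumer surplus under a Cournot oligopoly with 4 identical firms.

Inverting demand: P = 247 − Q.
With 4 symmetric Cournot firms, each firm's FOC gives 247 − 5q = 9.5, so q = 47.5, Q = 4·47.5 = 190, and P = 57.
CS = ½·(247 − 57)·190 = 18050.

CS = 18050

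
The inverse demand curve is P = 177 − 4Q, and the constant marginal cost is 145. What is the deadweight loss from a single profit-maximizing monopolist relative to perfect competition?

DWL = 32

Competitive firms price at marginal cost: P = 145, giving Q = 8.
A monopolist chooses Q where MR = MC. MR = 177 − 8Q; setting this equal to 145 gives Q = 4 and P = 161.
DWL is the triangle between Q = 4 and Q = 8: ½·(8 − 4)·(161 − 145) = 32.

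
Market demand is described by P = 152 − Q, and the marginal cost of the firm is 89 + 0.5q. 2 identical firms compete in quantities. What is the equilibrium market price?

In a 2-firm Cournot equilibrium, symmetry and the first-order condition give q = (152 − 89)/(3.5) = 18. So Q = 36 and P = 116.

P = 116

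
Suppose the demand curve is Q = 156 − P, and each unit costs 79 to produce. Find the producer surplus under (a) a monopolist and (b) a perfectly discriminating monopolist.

Monopoly: PS = 1482.25; Perfect PD: PS = 2964.5

Inverting demand: P = 156 − Q.
The monopolist equates marginal revenue to marginal cost: 156 − 2Q = 79, so Q = 38.5. From demand, P = 117.5.
PS = (117.5 − 79)·38.5 = 1482.25.
With perfect price discrimination, output is the efficient level Q = 77 (where demand meets MC), but every buyer pays their willingness to pay: CS = 0 and PS = total surplus.
PS = ½·(156 − 79)·77 = 2964.5.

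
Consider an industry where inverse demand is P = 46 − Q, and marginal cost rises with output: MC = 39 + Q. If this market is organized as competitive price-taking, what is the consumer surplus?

Competitive equilibrium sets price equal to marginal cost: 46 − Q = 39 + Q, so Q = 3.5 and P = 42.5.
CS = ½·(46 − 42.5)·3.5 = 6.125.

CS = 6.125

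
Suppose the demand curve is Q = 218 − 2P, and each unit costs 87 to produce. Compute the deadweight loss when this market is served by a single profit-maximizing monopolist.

Inverting demand: P = 109 − 0.5Q.
Perfect competition: P = MC = 87, so 109 − 0.5Q = 87 and Q = 44.
The monopolist equates marginal revenue to marginal cost: 109 − Q = 87, so Q = 22. From demand, P = 98.
DWL is the triangle between Q = 22 and Q = 44: ½·(44 − 22)·(98 − 87) = 121.

DWL = 121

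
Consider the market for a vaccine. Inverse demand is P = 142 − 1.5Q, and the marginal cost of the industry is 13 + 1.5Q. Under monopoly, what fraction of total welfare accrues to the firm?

Monopoly sets MR = MC: 142 − 3Q = 13 + 1.5Q ⇒ Q = 86/3, P = 142 − 1.5·86/3 = 99.
CS = ½·(142 − 99)·86/3 = 1849/3.
PS = P·Q − VC(Q) = 99·86/3 − (13·86/3 + ½·1.5·(86/3)²) = 1849.
Share captured = PS/TS = 1849/(7396/3) = 0.75.

PS/TS = 0.75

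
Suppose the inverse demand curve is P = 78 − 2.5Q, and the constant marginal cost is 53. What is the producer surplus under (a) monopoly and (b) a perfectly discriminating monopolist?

Monopoly: PS = 62.5; Perfect PD: PS = 125

A monopolist chooses Q where MR = MC. MR = 78 − 5Q; setting this equal to 53 gives Q = 5 and P = 65.5.
PS = (65.5 − 53)·5 = 62.5.
With perfect price discrimination, output is the efficient level Q = 10 (where demand meets MC), but every buyer pays their willingness to pay: CS = 0 and PS = total surplus.
PS = ½·(78 − 53)·10 = 125.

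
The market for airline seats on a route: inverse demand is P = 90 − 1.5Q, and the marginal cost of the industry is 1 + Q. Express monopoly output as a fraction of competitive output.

A monopolist chooses Q where MR = MC. MR = 90 − 3Q; setting this equal to 1 + Q gives Q = 22.25 and P = 56.625.
Competitive equilibrium sets price equal to marginal cost: 90 − 1.5Q = 1 + Q, so Q = 35.6 and P = 36.6.
Ratio Q_m/Q_c = 22.25/35.6 = 0.625.

Q_m/Q_c = 0.625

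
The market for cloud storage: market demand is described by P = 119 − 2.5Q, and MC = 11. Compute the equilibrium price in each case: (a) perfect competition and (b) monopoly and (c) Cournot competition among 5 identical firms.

Competition: P = 11; Monopoly: P = 65; Cournot: P = 29

Under competition P = MC = 11, so Q = (119 − 11)/2.5 = 43.2.
Monopoly sets MR = MC: 119 − 5Q = 11 ⇒ Q = 21.6, P = 119 − 2.5·21.6 = 65.
With 5 symmetric Cournot firms, each firm's FOC gives 119 − 15q = 11, so q = 7.2, Q = 5·7.2 = 36, and P = 29.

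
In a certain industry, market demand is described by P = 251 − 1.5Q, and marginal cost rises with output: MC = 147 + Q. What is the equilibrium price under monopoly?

P = 212

Monopoly sets MR = MC: 251 − 3Q = 147 + Q ⇒ Q = 26, P = 251 − 1.5·26 = 212.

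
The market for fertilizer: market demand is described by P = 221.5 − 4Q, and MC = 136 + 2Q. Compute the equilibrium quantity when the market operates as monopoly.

Q = 8.55

Monopoly sets MR = MC: 221.5 − 8Q = 136 + 2Q ⇒ Q = 8.55, P = 221.5 − 4·8.55 = 187.3.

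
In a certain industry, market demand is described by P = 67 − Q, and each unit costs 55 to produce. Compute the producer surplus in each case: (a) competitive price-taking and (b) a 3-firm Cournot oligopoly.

Competition: PS = 0; Cournot: PS = 27

Perfect competition: P = MC = 55, so 67 − Q = 55 and Q = 12.
PS = (55 − 55)·12 = 0.
With 3 symmetric Cournot firms, each firm's FOC gives 67 − 4q = 55, so q = 3, Q = 3·3 = 9, and P = 58.
PS = (58 − 55)·9 = 27.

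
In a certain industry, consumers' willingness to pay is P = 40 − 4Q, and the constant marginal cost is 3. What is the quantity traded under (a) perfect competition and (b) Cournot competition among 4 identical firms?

Competition: Q = 9.25; Cournot: Q = 7.4

Under competition P = MC = 3, so Q = (40 − 3)/4 = 9.25.
With 4 symmetric Cournot firms, each firm's FOC gives 40 − 20q = 3, so q = 1.85, Q = 4·1.85 = 7.4, and P = 10.4.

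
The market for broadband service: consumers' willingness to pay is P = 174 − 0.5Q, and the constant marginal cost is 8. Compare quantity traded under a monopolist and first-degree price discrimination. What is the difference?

The monopolist equates marginal revenue to marginal cost: 174 − Q = 8, so Q = 166. From demand, P = 91.
With perfect price discrimination, output is the efficient level Q = 332 (where demand meets MC), but every buyer pays their willingness to pay: CS = 0 and PS = total surplus.
Change in quantity traded: 332 − 166 = 166.

Quantity traded rises by 166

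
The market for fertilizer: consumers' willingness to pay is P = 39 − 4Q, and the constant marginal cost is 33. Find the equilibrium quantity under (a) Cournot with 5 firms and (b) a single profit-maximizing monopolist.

Cournot: Q = 1.25; Monopoly: Q = 0.75

In a 5-firm Cournot equilibrium, symmetry and the first-order condition give q = (39 − 33)/(24) = 0.25. So Q = 1.25 and P = 34.
A monopolist chooses Q where MR = MC. MR = 39 − 8Q; setting this equal to 33 gives Q = 0.75 and P = 36.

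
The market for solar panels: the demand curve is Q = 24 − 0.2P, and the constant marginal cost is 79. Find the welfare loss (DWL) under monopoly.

DWL = 42.025

Inverting demand: P = 120 − 5Q.
Under competition P = MC = 79, so Q = (120 − 79)/5 = 8.2.
Monopoly sets MR = MC: 120 − 10Q = 79 ⇒ Q = 4.1, P = 120 − 5·4.1 = 99.5.
DWL is the triangle between Q = 4.1 and Q = 8.2: ½·(8.2 − 4.1)·(99.5 − 79) = 42.025.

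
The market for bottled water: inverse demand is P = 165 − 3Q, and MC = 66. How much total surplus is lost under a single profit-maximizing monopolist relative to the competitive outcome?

DWL = 408.375

Competitive firms price at marginal cost: P = 66, giving Q = 33.
The monopolist equates marginal revenue to marginal cost: 165 − 6Q = 66, so Q = 16.5. From demand, P = 115.5.
DWL is the triangle between Q = 16.5 and Q = 33: ½·(33 − 16.5)·(115.5 − 66) = 408.375.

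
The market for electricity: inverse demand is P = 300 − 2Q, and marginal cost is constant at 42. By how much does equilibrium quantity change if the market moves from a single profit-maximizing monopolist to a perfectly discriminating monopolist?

Q rises by 64.5

Monopoly sets MR = MC: 300 − 4Q = 42 ⇒ Q = 64.5, P = 300 − 2·64.5 = 171.
A perfectly discriminating monopolist sells every unit with P(Q) ≥ MC(Q), so output equals the competitive quantity Q = 129. Each buyer pays their reservation price, so CS = 0 and the firm captures all surplus.
Change in equilibrium quantity: 129 − 64.5 = 64.5.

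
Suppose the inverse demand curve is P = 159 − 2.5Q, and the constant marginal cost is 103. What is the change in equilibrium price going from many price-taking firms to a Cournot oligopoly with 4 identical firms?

Equilibrium price rises by 11.2

Under competition P = MC = 103, so Q = (159 − 103)/2.5 = 22.4.
With 4 symmetric Cournot firms, each firm's FOC gives 159 − 12.5q = 103, so q = 4.48, Q = 4·4.48 = 17.92, and P = 114.2.
Change in equilibrium price: 114.2 − 103 = 11.2.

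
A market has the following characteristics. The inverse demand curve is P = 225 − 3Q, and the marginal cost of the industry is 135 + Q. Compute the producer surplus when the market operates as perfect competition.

PS = 253.125

Under competition P = MC: 225 − 3Q = 135 + Q ⇒ Q = 22.5, P = 157.5.
PS = P·Q − VC(Q) = 157.5·22.5 − (135·22.5 + ½·1·22.5²) = 253.125.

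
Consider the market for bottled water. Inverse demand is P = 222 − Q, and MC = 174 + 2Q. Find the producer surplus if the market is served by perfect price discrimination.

PS = 384

A perfectly discriminating monopolist sells every unit with P(Q) ≥ MC(Q), so output equals the competitive quantity Q = 16. Each buyer pays their reservation price, so CS = 0 and the firm captures all surplus.
PS = ½·(222 − 174)·16 = 384.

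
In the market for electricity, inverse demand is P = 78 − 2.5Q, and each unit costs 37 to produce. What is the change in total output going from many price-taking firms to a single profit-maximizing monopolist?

Total output falls by 8.2

Perfect competition: P = MC = 37, so 78 − 2.5Q = 37 and Q = 16.4.
A monopolist chooses Q where MR = MC. MR = 78 − 5Q; setting this equal to 37 gives Q = 8.2 and P = 57.5.
Change in total output: 8.2 − 16.4 = −8.2.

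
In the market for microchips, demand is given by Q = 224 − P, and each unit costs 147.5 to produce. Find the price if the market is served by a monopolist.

Inverting demand: P = 224 − Q.
A monopolist chooses Q where MR = MC. MR = 224 − 2Q; setting this equal to 147.5 gives Q = 38.25 and P = 185.75.

P = 185.75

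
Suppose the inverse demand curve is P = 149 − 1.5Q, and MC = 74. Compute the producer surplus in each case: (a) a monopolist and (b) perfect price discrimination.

The monopolist equates marginal revenue to marginal cost: 149 − 3Q = 74, so Q = 25. From demand, P = 111.5.
PS = (111.5 − 74)·25 = 937.5.
Under first-degree price discrimination the firm charges each unit its demand price and produces up to where P = MC, i.e. Q = 50. Consumer surplus is zero; producer surplus equals total surplus.
PS = ½·(149 − 74)·50 = 1875.

Monopoly: PS = 937.5; Perfect PD: PS = 1875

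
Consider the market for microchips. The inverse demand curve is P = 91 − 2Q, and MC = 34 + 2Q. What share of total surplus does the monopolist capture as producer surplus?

A monopolist chooses Q where MR = MC. MR = 91 − 4Q; setting this equal to 34 + 2Q gives Q = 9.5 and P = 72.
CS = ½·(91 − 72)·9.5 = 90.25.
PS = P·Q − VC(Q) = 72·9.5 − (34·9.5 + ½·2·9.5²) = 270.75.
Share captured = PS/TS = 270.75/361 = 0.75.

PS/TS = 0.75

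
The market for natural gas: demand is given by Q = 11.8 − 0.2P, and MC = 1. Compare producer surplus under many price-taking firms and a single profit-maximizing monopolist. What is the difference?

Inverting demand: P = 59 − 5Q.
Under competition P = MC = 1, so Q = (59 − 1)/5 = 11.6.
PS = (1 − 1)·11.6 = 0.
The monopolist equates marginal revenue to marginal cost: 59 − 10Q = 1, so Q = 5.8. From demand, P = 30.
PS = (30 − 1)·5.8 = 168.2.
Change in producer surplus: 168.2 − 0 = 168.2.

PS rises by 168.2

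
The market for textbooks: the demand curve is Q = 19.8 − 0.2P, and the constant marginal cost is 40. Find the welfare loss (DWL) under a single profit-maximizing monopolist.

Inverting demand: P = 99 − 5Q.
Perfect competition: P = MC = 40, so 99 − 5Q = 40 and Q = 11.8.
A monopolist chooses Q where MR = MC. MR = 99 − 10Q; setting this equal to 40 gives Q = 5.9 and P = 69.5.
DWL is the triangle between Q = 5.9 and Q = 11.8: ½·(11.8 − 5.9)·(69.5 − 40) = 87.025.

DWL = 87.025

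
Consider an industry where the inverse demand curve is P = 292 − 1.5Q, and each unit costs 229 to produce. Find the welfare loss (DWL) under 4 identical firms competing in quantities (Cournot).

Under competition P = MC = 229, so Q = (292 − 229)/1.5 = 42.
Cournot with 4 identical firms: the symmetric best-response condition is 292 − 7.5q = 229. Each firm produces q = 8.4, total output Q = 33.6, price P = 241.6.
DWL is the triangle between Q = 33.6 and Q = 42: ½·(42 − 33.6)·(241.6 − 229) = 52.92.

DWL = 52.92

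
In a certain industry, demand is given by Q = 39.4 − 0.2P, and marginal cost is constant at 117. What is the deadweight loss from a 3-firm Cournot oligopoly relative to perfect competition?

DWL = 40

Inverting demand: P = 197 − 5Q.
Perfect competition: P = MC = 117, so 197 − 5Q = 117 and Q = 16.
Cournot with 3 identical firms: the symmetric best-response condition is 197 − 20q = 117. Each firm produces q = 4, total output Q = 12, price P = 137.
DWL is the triangle between Q = 12 and Q = 16: ½·(16 − 12)·(137 − 117) = 40.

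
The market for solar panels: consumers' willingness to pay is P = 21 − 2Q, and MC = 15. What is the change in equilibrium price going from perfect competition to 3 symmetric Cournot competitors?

Competitive firms price at marginal cost: P = 15, giving Q = 3.
With 3 symmetric Cournot firms, each firm's FOC gives 21 − 8q = 15, so q = 0.75, Q = 3·0.75 = 2.25, and P = 16.5.
Change in equilibrium price: 16.5 − 15 = 1.5.

P rises by 1.5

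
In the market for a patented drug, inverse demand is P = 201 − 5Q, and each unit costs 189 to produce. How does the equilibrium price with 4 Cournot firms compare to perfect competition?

Cournot: P = 191.4; Competition: P = 189

In a 4-firm Cournot equilibrium, symmetry and the first-order condition give q = (201 − 189)/(25) = 0.48. So Q = 1.92 and P = 191.4.
Perfect competition: P = MC = 189, so 201 − 5Q = 189 and Q = 2.4.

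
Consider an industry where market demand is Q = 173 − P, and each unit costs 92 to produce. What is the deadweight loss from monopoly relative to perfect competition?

Inverting demand: P = 173 − Q.
Under competition P = MC = 92, so Q = (173 − 92)/1 = 81.
Monopoly sets MR = MC: 173 − 2Q = 92 ⇒ Q = 40.5, P = 173 − 40.5 = 132.5.
DWL is the triangle between Q = 40.5 and Q = 81: ½·(81 − 40.5)·(132.5 − 92) = 820.125.

DWL = 820.125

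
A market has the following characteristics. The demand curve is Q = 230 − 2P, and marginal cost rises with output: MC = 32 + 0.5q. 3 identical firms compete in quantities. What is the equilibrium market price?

P = 65.2

Inverting demand: P = 115 − 0.5Q.
In a 3-firm Cournot equilibrium, symmetry and the first-order condition give q = (115 − 32)/(2.5) = 33.2. So Q = 99.6 and P = 65.2.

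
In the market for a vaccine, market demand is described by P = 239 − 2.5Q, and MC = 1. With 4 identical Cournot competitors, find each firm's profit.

π_i = 906.304

Cournot with 4 identical firms: the symmetric best-response condition is 239 − 12.5q = 1. Each firm produces q = 19.04, total output Q = 76.16, price P = 48.6.
Each firm's profit = (48.6 − 1)·19.04 = 906.304.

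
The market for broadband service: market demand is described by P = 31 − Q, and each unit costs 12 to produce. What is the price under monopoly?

P = 21.5

The monopolist equates marginal revenue to marginal cost: 31 − 2Q = 12, so Q = 9.5. From demand, P = 21.5.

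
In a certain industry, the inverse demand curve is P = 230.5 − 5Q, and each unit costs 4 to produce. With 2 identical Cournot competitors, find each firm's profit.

With 2 symmetric Cournot firms, each firm's FOC gives 230.5 − 15q = 4, so q = 15.1, Q = 2·15.1 = 30.2, and P = 79.5.
Each firm's profit = (79.5 − 4)·15.1 = 1140.05.

π_i = 1140.05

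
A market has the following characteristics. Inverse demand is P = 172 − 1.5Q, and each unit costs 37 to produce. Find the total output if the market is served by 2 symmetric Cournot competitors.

Q = 60

In a 2-firm Cournot equilibrium, symmetry and the first-order condition give q = (172 − 37)/(4.5) = 30. So Q = 60 and P = 82.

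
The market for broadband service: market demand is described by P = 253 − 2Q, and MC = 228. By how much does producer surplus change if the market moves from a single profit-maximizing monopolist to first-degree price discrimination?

PS rises by 78.125

The monopolist equates marginal revenue to marginal cost: 253 − 4Q = 228, so Q = 6.25. From demand, P = 240.5.
PS = (240.5 − 228)·6.25 = 78.125.
A perfectly discriminating monopolist sells every unit with P(Q) ≥ MC(Q), so output equals the competitive quantity Q = 12.5. Each buyer pays their reservation price, so CS = 0 and the firm captures all surplus.
PS = ½·(253 − 228)·12.5 = 156.25.
Change in producer surplus: 156.25 − 78.125 = 78.125.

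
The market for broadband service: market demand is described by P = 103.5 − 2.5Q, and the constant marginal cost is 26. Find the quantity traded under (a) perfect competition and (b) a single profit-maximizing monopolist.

Under competition P = MC = 26, so Q = (103.5 − 26)/2.5 = 31.
The monopolist equates marginal revenue to marginal cost: 103.5 − 5Q = 26, so Q = 15.5. From demand, P = 64.75.

Competition: Q = 31; Monopoly: Q = 15.5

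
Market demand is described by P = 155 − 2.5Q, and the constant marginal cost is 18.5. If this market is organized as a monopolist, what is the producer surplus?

The monopolist equates marginal revenue to marginal cost: 155 − 5Q = 18.5, so Q = 27.3. From demand, P = 86.75.
PS = (86.75 − 18.5)·27.3 = 1863.225.

PS = 1863.225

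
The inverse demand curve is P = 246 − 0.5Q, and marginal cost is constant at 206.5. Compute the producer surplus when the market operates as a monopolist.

Monopoly sets MR = MC: 246 − Q = 206.5 ⇒ Q = 39.5, P = 246 − 0.5·39.5 = 226.25.
PS = (226.25 − 206.5)·39.5 = 780.125.

PS = 780.125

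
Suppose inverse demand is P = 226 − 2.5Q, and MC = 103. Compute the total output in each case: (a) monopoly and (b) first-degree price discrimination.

A monopolist chooses Q where MR = MC. MR = 226 − 5Q; setting this equal to 103 gives Q = 24.6 and P = 164.5.
A perfectly discriminating monopolist sells every unit with P(Q) ≥ MC(Q), so output equals the competitive quantity Q = 49.2. Each buyer pays their reservation price, so CS = 0 and the firm captures all surplus.

Monopoly: Q = 24.6; Perfect PD: Q = 49.2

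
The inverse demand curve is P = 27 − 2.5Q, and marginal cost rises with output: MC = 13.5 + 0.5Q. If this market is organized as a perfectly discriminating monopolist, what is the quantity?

Under first-degree price discrimination the firm charges each unit its demand price and produces up to where P = MC, i.e. Q = 4.5. Consumer surplus is zero; producer surplus equals total surplus.

Q = 4.5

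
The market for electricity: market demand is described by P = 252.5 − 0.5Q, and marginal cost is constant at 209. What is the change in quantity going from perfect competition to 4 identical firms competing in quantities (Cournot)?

Perfect competition: P = MC = 209, so 252.5 − 0.5Q = 209 and Q = 87.
Cournot with 4 identical firms: the symmetric best-response condition is 252.5 − 2.5q = 209. Each firm produces q = 17.4, total output Q = 69.6, price P = 217.7.
Change in quantity: 69.6 − 87 = −17.4.

Quantity falls by 17.4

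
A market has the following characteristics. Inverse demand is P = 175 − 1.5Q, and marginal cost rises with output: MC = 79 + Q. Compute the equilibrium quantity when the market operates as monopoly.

Q = 24

The monopolist equates marginal revenue to marginal cost: 175 − 3Q = 79 + Q, so Q = 24. From demand, P = 139.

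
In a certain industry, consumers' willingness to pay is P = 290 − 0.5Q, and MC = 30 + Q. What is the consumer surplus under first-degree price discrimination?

CS = 0

With perfect price discrimination, output is the efficient level Q = 520/3 (where demand meets MC), but every buyer pays their willingness to pay: CS = 0 and PS = total surplus.
CS = 0.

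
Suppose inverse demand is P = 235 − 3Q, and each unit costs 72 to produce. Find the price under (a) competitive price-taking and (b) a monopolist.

Under competition P = MC = 72, so Q = (235 − 72)/3 = 163/3.
Monopoly sets MR = MC: 235 − 6Q = 72 ⇒ Q = 163/6, P = 235 − 3·163/6 = 153.5.

Competition: P = 72; Monopoly: P = 153.5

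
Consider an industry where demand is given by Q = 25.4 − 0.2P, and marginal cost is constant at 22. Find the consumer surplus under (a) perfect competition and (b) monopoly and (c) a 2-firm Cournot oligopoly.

Competition: CS = 1102.5; Monopoly: CS = 275.625; Cournot: CS = 490

Inverting demand: P = 127 − 5Q.
Perfect competition: P = MC = 22, so 127 − 5Q = 22 and Q = 21.
CS = ½·(127 − 22)·21 = 1102.5.
A monopolist chooses Q where MR = MC. MR = 127 − 10Q; setting this equal to 22 gives Q = 10.5 and P = 74.5.
CS = ½·(127 − 74.5)·10.5 = 275.625.
In a 2-firm Cournot equilibrium, symmetry and the first-order condition give q = (127 − 22)/(15) = 7. So Q = 14 and P = 57.
CS = ½·(127 − 57)·14 = 490.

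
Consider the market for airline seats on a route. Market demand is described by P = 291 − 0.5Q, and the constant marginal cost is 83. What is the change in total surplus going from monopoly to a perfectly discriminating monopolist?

Total surplus rises by 10816

Monopoly sets MR = MC: 291 − Q = 83 ⇒ Q = 208, P = 291 − 0.5·208 = 187.
CS = ½·(291 − 187)·208 = 10816; PS = (187 − 83)·208 = 21632; TS = 32448.
With perfect price discrimination, output is the efficient level Q = 416 (where demand meets MC), but every buyer pays their willingness to pay: CS = 0 and PS = total surplus.
TS = 43264 (equal to competitive TS).
Change in total surplus: 43264 − 32448 = 10816.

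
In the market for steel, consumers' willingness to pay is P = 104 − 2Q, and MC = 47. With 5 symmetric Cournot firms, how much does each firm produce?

q_i = 4.75

With 5 symmetric Cournot firms, each firm's FOC gives 104 − 12q = 47, so q = 4.75, Q = 5·4.75 = 23.75, and P = 56.5.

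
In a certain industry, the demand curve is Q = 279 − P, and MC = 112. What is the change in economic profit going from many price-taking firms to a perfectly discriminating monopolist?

Inverting demand: P = 279 − Q.
Under competition P = MC = 112, so Q = (279 − 112)/1 = 167.
Profit = (112 − 112)·167 = 0.
Under first-degree price discrimination the firm charges each unit its demand price and produces up to where P = MC, i.e. Q = 167. Consumer surplus is zero; producer surplus equals total surplus.
PS equals the full surplus area, 13944.5. Profit = 13944.5 = 13944.5.
Change in economic profit: 13944.5 − 0 = 13944.5.

π rises by 13944.5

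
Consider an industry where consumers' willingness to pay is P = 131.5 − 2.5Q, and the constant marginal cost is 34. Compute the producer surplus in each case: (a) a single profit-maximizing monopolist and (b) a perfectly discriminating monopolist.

Monopoly sets MR = MC: 131.5 − 5Q = 34 ⇒ Q = 19.5, P = 131.5 − 2.5·19.5 = 82.75.
PS = (82.75 − 34)·19.5 = 950.625.
With perfect price discrimination, output is the efficient level Q = 39 (where demand meets MC), but every buyer pays their willingness to pay: CS = 0 and PS = total surplus.
PS = ½·(131.5 − 34)·39 = 1901.25.

Monopoly: PS = 950.625; Perfect PD: PS = 1901.25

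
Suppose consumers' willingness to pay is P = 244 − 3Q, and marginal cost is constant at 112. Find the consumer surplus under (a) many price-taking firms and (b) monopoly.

Under competition P = MC = 112, so Q = (244 − 112)/3 = 44.
CS = ½·(244 − 112)·44 = 2904.
A monopolist chooses Q where MR = MC. MR = 244 − 6Q; setting this equal to 112 gives Q = 22 and P = 178.
CS = ½·(244 − 178)·22 = 726.

Competition: CS = 2904; Monopoly: CS = 726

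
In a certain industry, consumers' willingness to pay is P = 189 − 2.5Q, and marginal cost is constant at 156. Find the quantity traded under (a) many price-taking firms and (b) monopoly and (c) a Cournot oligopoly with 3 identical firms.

Competition: Q = 13.2; Monopoly: Q = 6.6; Cournot: Q = 9.9

Competitive firms price at marginal cost: P = 156, giving Q = 13.2.
A monopolist chooses Q where MR = MC. MR = 189 − 5Q; setting this equal to 156 gives Q = 6.6 and P = 172.5.
In a 3-firm Cournot equilibrium, symmetry and the first-order condition give q = (189 − 156)/(10) = 3.3. So Q = 9.9 and P = 164.25.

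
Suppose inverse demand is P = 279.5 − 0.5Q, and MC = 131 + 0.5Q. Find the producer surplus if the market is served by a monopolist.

Monopoly sets MR = MC: 279.5 − Q = 131 + 0.5Q ⇒ Q = 99, P = 279.5 − 0.5·99 = 230.
PS = P·Q − VC(Q) = 230·99 − (131·99 + ½·0.5·99²) = 7350.75.

PS = 7350.75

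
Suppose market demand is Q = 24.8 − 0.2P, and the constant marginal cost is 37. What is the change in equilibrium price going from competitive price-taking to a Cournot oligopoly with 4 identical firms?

Equilibrium price rises by 17.4

Inverting demand: P = 124 − 5Q.
Perfect competition: P = MC = 37, so 124 − 5Q = 37 and Q = 17.4.
With 4 symmetric Cournot firms, each firm's FOC gives 124 − 25q = 37, so q = 3.48, Q = 4·3.48 = 13.92, and P = 54.4.
Change in equilibrium price: 54.4 − 37 = 17.4.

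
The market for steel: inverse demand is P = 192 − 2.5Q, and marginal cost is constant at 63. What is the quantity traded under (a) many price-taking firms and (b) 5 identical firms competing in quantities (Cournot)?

Competition: Q = 51.6; Cournot: Q = 43

Competitive firms price at marginal cost: P = 63, giving Q = 51.6.
In a 5-firm Cournot equilibrium, symmetry and the first-order condition give q = (192 − 63)/(15) = 8.6. So Q = 43 and P = 84.5.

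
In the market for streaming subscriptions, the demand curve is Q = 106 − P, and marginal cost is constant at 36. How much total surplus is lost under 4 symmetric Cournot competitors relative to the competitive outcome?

Inverting demand: P = 106 − Q.
Under competition P = MC = 36, so Q = (106 − 36)/1 = 70.
Cournot with 4 identical firms: the symmetric best-response condition is 106 − 5q = 36. Each firm produces q = 14, total output Q = 56, price P = 50.
DWL is the triangle between Q = 56 and Q = 70: ½·(70 − 56)·(50 − 36) = 98.

DWL = 98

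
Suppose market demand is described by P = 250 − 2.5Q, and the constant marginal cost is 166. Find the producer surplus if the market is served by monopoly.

PS = 705.6

Monopoly sets MR = MC: 250 − 5Q = 166 ⇒ Q = 16.8, P = 250 − 2.5·16.8 = 208.
PS = (208 − 166)·16.8 = 705.6.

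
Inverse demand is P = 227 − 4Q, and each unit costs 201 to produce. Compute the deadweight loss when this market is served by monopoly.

Perfect competition: P = MC = 201, so 227 − 4Q = 201 and Q = 6.5.
Monopoly sets MR = MC: 227 − 8Q = 201 ⇒ Q = 3.25, P = 227 − 4·3.25 = 214.
DWL is the triangle between Q = 3.25 and Q = 6.5: ½·(6.5 − 3.25)·(214 − 201) = 21.125.

DWL = 21.125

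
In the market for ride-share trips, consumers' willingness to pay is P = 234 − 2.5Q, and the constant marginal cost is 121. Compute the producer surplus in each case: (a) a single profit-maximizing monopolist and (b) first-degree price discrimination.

Monopoly: PS = 1276.9; Perfect PD: PS = 2553.8

The monopolist equates marginal revenue to marginal cost: 234 − 5Q = 121, so Q = 22.6. From demand, P = 177.5.
PS = (177.5 − 121)·22.6 = 1276.9.
With perfect price discrimination, output is the efficient level Q = 45.2 (where demand meets MC), but every buyer pays their willingness to pay: CS = 0 and PS = total surplus.
PS = ½·(234 − 121)·45.2 = 2553.8.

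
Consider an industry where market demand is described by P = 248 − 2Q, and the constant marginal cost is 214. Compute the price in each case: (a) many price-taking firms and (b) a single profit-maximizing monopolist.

Competition: P = 214; Monopoly: P = 231

Competitive firms price at marginal cost: P = 214, giving Q = 17.
The monopolist equates marginal revenue to marginal cost: 248 − 4Q = 214, so Q = 8.5. From demand, P = 231.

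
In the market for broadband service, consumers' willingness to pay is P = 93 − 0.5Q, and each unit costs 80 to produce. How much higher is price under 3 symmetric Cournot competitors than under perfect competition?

Perfect competition: P = MC = 80, so 93 − 0.5Q = 80 and Q = 26.
Cournot with 3 identical firms: the symmetric best-response condition is 93 − 2q = 80. Each firm produces q = 6.5, total output Q = 19.5, price P = 83.25.
Change in price: 83.25 − 80 = 3.25.

Price rises by 3.25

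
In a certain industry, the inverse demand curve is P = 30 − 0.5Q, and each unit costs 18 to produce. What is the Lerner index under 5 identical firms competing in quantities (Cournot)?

Lerner index = 0.1

With 5 symmetric Cournot firms, each firm's FOC gives 30 − 3q = 18, so q = 4, Q = 5·4 = 20, and P = 20.
Lerner index = (P − MC)/P = (20 − 18)/20 = 0.1.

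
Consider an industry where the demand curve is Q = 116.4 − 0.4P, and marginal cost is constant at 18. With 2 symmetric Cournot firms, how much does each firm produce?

Inverting demand: P = 291 − 2.5Q.
Cournot with 2 identical firms: the symmetric best-response condition is 291 − 7.5q = 18. Each firm produces q = 36.4, total output Q = 72.8, price P = 109.

q_i = 36.4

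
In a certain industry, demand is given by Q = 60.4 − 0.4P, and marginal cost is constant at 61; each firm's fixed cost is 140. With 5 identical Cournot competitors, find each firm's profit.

Inverting demand: P = 151 − 2.5Q.
In a 5-firm Cournot equilibrium, symmetry and the first-order condition give q = (151 − 61)/(15) = 6. So Q = 30 and P = 76.
Each firm's profit = (76 − 61)·6 − 140 = −50.

π_i = −50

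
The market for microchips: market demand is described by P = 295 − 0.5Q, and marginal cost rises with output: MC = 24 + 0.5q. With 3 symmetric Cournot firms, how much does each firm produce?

q_i = 108.4

With 3 symmetric Cournot firms, each firm's FOC gives 295 − 2q = 24 + 0.5q, so q = 108.4, Q = 3·108.4 = 325.2, and P = 132.4.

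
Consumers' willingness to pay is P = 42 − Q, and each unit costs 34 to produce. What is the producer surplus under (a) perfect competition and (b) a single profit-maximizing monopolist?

Competition: PS = 0; Monopoly: PS = 16

Perfect competition: P = MC = 34, so 42 − Q = 34 and Q = 8.
PS = (34 − 34)·8 = 0.
A monopolist chooses Q where MR = MC. MR = 42 − 2Q; setting this equal to 34 gives Q = 4 and P = 38.
PS = (38 − 34)·4 = 16.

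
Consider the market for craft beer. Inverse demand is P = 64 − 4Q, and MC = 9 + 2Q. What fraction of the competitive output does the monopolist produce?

Monopoly sets MR = MC: 64 − 8Q = 9 + 2Q ⇒ Q = 5.5, P = 64 − 4·5.5 = 42.
Under competition P = MC: 64 − 4Q = 9 + 2Q ⇒ Q = 55/6, P = 82/3.
Ratio Q_m/Q_c = 5.5/(55/6) = 0.6.

Q_m/Q_c = 0.6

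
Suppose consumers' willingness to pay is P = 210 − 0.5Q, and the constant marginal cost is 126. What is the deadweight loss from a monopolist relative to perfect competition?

Perfect competition: P = MC = 126, so 210 − 0.5Q = 126 and Q = 168.
Monopoly sets MR = MC: 210 − Q = 126 ⇒ Q = 84, P = 210 − 0.5·84 = 168.
DWL is the triangle between Q = 84 and Q = 168: ½·(168 − 84)·(168 − 126) = 1764.

DWL = 1764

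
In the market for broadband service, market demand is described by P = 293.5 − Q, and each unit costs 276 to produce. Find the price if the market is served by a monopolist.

P = 284.75

Monopoly sets MR = MC: 293.5 − 2Q = 276 ⇒ Q = 8.75, P = 293.5 − 8.75 = 284.75.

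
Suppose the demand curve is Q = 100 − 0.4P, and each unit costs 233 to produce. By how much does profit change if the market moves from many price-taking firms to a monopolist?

Profit rises by 28.9

Inverting demand: P = 250 − 2.5Q.
Perfect competition: P = MC = 233, so 250 − 2.5Q = 233 and Q = 6.8.
Profit = (233 − 233)·6.8 = 0.
A monopolist chooses Q where MR = MC. MR = 250 − 5Q; setting this equal to 233 gives Q = 3.4 and P = 241.5.
Profit = (241.5 − 233)·3.4 = 28.9.
Change in profit: 28.9 − 0 = 28.9.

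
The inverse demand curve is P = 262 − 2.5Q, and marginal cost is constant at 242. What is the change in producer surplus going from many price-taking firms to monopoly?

Producer surplus rises by 40

Under competition P = MC = 242, so Q = (262 − 242)/2.5 = 8.
PS = (242 − 242)·8 = 0.
A monopolist chooses Q where MR = MC. MR = 262 − 5Q; setting this equal to 242 gives Q = 4 and P = 252.
PS = (252 − 242)·4 = 40.
Change in producer surplus: 40 − 0 = 40.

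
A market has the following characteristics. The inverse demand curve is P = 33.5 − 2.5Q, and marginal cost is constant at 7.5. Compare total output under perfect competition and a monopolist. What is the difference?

Under competition P = MC = 7.5, so Q = (33.5 − 7.5)/2.5 = 10.4.
The monopolist equates marginal revenue to marginal cost: 33.5 − 5Q = 7.5, so Q = 5.2. From demand, P = 20.5.
Change in total output: 5.2 − 10.4 = −5.2.

Total output falls by 5.2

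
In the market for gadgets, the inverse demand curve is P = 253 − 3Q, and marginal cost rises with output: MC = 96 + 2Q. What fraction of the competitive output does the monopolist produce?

The monopolist equates marginal revenue to marginal cost: 253 − 6Q = 96 + 2Q, so Q = 19.625. From demand, P = 194.125.
Under competition P = MC: 253 − 3Q = 96 + 2Q ⇒ Q = 31.4, P = 158.8.
Ratio Q_m/Q_c = 19.625/31.4 = 0.625.

Q_m/Q_c = 0.625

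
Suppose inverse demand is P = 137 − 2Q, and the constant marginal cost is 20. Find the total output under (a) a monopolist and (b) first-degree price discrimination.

Monopoly: Q = 29.25; Perfect PD: Q = 58.5

The monopolist equates marginal revenue to marginal cost: 137 − 4Q = 20, so Q = 29.25. From demand, P = 78.5.
With perfect price discrimination, output is the efficient level Q = 58.5 (where demand meets MC), but every buyer pays their willingness to pay: CS = 0 and PS = total surplus.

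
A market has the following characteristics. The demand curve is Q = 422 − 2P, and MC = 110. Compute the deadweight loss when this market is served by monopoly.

DWL = 2550.25

Inverting demand: P = 211 − 0.5Q.
Perfect competition: P = MC = 110, so 211 − 0.5Q = 110 and Q = 202.
Monopoly sets MR = MC: 211 − Q = 110 ⇒ Q = 101, P = 211 − 0.5·101 = 160.5.
DWL is the triangle between Q = 101 and Q = 202: ½·(202 − 101)·(160.5 − 110) = 2550.25.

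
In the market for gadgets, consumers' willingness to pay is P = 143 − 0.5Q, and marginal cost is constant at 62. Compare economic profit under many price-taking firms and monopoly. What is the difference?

Under competition P = MC = 62, so Q = (143 − 62)/0.5 = 162.
Profit = (62 − 62)·162 = 0.
A monopolist chooses Q where MR = MC. MR = 143 − Q; setting this equal to 62 gives Q = 81 and P = 102.5.
Profit = (102.5 − 62)·81 = 3280.5.
Change in economic profit: 3280.5 − 0 = 3280.5.

π rises by 3280.5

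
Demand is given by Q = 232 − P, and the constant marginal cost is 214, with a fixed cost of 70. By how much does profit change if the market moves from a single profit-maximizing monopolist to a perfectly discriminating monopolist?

Inverting demand: P = 232 − Q.
Monopoly sets MR = MC: 232 − 2Q = 214 ⇒ Q = 9, P = 232 − 9 = 223.
Profit = (223 − 214)·9 − 70 = 11.
Under first-degree price discrimination the firm charges each unit its demand price and produces up to where P = MC, i.e. Q = 18. Consumer surplus is zero; producer surplus equals total surplus.
PS equals the full surplus area, 162. Profit = 162 − 70 = 92.
Change in profit: 92 − 11 = 81.

π rises by 81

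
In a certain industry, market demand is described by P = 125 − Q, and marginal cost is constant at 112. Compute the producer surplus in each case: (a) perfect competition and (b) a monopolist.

Competitive firms price at marginal cost: P = 112, giving Q = 13.
PS = (112 − 112)·13 = 0.
A monopolist chooses Q where MR = MC. MR = 125 − 2Q; setting this equal to 112 gives Q = 6.5 and P = 118.5.
PS = (118.5 − 112)·6.5 = 42.25.

Competition: PS = 0; Monopoly: PS = 42.25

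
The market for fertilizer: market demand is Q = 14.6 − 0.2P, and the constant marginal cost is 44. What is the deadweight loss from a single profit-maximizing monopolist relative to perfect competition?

DWL = 21.025

Inverting demand: P = 73 − 5Q.
Competitive firms price at marginal cost: P = 44, giving Q = 5.8.
The monopolist equates marginal revenue to marginal cost: 73 − 10Q = 44, so Q = 2.9. From demand, P = 58.5.
DWL is the triangle between Q = 2.9 and Q = 5.8: ½·(5.8 − 2.9)·(58.5 − 44) = 21.025.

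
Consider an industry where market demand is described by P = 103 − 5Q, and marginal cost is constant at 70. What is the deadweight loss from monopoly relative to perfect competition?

Perfect competition: P = MC = 70, so 103 − 5Q = 70 and Q = 6.6.
The monopolist equates marginal revenue to marginal cost: 103 − 10Q = 70, so Q = 3.3. From demand, P = 86.5.
DWL is the triangle between Q = 3.3 and Q = 6.6: ½·(6.6 − 3.3)·(86.5 − 70) = 27.225.

DWL = 27.225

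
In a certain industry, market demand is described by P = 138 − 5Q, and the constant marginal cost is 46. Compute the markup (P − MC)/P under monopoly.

Lerner index = 0.5

A monopolist chooses Q where MR = MC. MR = 138 − 10Q; setting this equal to 46 gives Q = 9.2 and P = 92.
Lerner index = (P − MC)/P = (92 − 46)/92 = 0.5.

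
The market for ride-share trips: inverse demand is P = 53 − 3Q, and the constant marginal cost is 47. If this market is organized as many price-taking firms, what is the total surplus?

TS = 6

Competitive firms price at marginal cost: P = 47, giving Q = 2.
CS = ½·(53 − 47)·2 = 6; PS = (47 − 47)·2 = 0; TS = 6.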